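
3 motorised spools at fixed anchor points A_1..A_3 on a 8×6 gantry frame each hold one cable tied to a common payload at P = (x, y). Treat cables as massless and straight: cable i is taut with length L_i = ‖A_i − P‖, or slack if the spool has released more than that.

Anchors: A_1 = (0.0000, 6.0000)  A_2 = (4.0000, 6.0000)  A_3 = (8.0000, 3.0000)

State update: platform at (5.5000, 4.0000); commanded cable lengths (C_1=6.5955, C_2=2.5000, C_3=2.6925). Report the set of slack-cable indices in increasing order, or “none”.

cable 1: √((-5.5000)²+(2.0000)²)=5.8523, C_1=6.5955: slack
cable 2: √((-1.5000)²+(2.0000)²)=2.5000, C_2=2.5000: taut
cable 3: √((2.5000)²+(-1.0000)²)=2.6926, C_3=2.6925: taut

1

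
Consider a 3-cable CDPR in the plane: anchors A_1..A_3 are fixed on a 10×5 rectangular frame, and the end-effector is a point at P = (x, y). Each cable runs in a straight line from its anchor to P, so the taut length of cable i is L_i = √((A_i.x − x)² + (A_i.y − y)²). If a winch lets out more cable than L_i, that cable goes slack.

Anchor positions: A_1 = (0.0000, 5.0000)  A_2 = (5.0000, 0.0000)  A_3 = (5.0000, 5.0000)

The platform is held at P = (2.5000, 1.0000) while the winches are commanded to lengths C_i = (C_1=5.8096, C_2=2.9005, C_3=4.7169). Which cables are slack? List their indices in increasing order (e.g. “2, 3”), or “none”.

1, 2

i=1: geometric 4.7170 vs commanded 5.8096 ⇒ slack
i=2: geometric 2.6926 vs commanded 2.9005 ⇒ slack
i=3: geometric 4.7170 vs commanded 4.7169 ⇒ taut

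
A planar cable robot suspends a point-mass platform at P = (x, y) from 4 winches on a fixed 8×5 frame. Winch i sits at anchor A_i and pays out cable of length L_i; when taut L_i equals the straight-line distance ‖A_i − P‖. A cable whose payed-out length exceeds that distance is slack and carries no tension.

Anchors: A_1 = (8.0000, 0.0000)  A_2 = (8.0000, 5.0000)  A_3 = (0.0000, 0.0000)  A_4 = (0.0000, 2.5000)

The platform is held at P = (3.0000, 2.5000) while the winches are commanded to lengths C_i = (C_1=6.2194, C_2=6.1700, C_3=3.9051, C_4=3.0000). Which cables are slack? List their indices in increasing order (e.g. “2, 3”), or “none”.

cable 1: √((5.0000)²+(-2.5000)²)=5.5902, C_1=6.2194: slack
cable 2: √((5.0000)²+(2.5000)²)=5.5902, C_2=6.1700: slack
cable 3: √((-3.0000)²+(-2.5000)²)=3.9051, C_3=3.9051: taut
cable 4: √((-3.0000)²+(0.0000)²)=3.0000, C_4=3.0000: taut

1, 2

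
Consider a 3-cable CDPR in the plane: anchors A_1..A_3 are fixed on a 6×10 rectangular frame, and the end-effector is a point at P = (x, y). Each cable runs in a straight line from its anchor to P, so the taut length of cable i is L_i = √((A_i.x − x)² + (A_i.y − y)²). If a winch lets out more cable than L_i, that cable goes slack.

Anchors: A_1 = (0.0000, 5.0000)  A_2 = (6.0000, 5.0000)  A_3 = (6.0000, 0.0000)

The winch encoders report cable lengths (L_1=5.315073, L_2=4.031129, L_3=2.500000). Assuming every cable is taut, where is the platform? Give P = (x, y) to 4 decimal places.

expand ‖A_i−P‖²=L_i² and subtract eq 1 (c_i ≔ ‖A_i‖²−L_i²)
c_1 = 0.0000+25.0000−28.2500 = -3.2500
eq1−eq2 → [-12.0000  0.0000]·P = -48.0000
eq1−eq3 → [-12.0000  10.0000]·P = -33.0000
2×2 solve → P = (4.0000, 1.5000)

(4.0000, 1.5000)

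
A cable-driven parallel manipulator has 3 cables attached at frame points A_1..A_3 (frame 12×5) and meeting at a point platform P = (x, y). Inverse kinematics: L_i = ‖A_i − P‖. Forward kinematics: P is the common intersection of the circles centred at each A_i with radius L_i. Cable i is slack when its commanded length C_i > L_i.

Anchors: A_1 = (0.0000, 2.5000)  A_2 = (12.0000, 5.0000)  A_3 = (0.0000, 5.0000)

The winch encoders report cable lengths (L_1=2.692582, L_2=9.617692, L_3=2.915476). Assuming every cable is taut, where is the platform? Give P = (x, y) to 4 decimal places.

each cable: (A_i−P)·(A_i−P) = L_i²; let c_i = ‖A_i‖²−L_i²
c_1 = 0.0000+6.2500−7.2500 = -1.0000
row 1: -24.0000x − 5.0000y = -77.5000  (c_2=76.5000)
row 2: 0.0000x − 5.0000y = -17.5000  (c_3=16.5000)
Cramer on rows 1–2 → x = 2.5000, y = 3.5000

(2.5000, 3.5000)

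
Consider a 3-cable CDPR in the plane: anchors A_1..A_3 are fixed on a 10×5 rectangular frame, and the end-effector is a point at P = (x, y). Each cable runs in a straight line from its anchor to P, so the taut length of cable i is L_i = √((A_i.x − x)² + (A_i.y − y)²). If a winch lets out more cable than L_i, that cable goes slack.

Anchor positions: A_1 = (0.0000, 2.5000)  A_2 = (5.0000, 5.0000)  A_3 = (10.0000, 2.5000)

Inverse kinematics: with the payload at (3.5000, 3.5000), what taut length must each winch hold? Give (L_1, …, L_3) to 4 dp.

L_1 = √((0.0000−3.5000)² + (2.5000−3.5000)²) = 3.6401
L_2 = √((5.0000−3.5000)² + (5.0000−3.5000)²) = 2.1213
L_3 = √((10.0000−3.5000)² + (2.5000−3.5000)²) = 6.5765

(3.6401, 2.1213, 6.5765)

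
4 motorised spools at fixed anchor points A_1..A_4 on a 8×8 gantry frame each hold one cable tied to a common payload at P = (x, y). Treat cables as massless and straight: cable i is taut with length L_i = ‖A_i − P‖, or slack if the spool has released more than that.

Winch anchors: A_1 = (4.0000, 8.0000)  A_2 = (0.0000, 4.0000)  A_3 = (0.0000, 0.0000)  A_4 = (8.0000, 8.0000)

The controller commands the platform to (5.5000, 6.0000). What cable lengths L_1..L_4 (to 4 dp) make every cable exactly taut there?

cable 1: Δx=-1.5000, Δy=2.0000; L_1 = √(Δx²+Δy²) = 2.5000
cable 2: Δx=-5.5000, Δy=-2.0000; L_2 = √(Δx²+Δy²) = 5.8523
cable 3: Δx=-5.5000, Δy=-6.0000; L_3 = √(Δx²+Δy²) = 8.1394
cable 4: Δx=2.5000, Δy=2.0000; L_4 = √(Δx²+Δy²) = 3.2016

(2.5000, 5.8523, 8.1394, 3.2016)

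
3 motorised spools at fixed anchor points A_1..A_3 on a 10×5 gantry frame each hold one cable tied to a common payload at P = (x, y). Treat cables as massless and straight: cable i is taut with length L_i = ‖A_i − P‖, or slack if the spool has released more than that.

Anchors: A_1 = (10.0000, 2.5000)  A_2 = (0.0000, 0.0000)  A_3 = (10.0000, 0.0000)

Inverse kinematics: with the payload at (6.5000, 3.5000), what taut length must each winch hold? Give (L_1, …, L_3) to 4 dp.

cable 1: Δx=3.5000, Δy=-1.0000; L_1 = √(Δx²+Δy²) = 3.6401
cable 2: Δx=-6.5000, Δy=-3.5000; L_2 = √(Δx²+Δy²) = 7.3824
cable 3: Δx=3.5000, Δy=-3.5000; L_3 = √(Δx²+Δy²) = 4.9497

(3.6401, 7.3824, 4.9497)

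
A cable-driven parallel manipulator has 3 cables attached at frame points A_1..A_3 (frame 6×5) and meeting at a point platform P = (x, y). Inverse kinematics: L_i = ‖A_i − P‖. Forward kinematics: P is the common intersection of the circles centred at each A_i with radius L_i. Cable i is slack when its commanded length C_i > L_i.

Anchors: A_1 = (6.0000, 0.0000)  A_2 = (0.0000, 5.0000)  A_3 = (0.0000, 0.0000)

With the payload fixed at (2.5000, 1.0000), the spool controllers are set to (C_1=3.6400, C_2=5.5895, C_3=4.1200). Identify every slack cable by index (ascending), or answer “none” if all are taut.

2, 3

cable 1: √((3.5000)²+(-1.0000)²)=3.6401, C_1=3.6400: taut
cable 2: √((-2.5000)²+(4.0000)²)=4.7170, C_2=5.5895: slack
cable 3: √((-2.5000)²+(-1.0000)²)=2.6926, C_3=4.1200: slack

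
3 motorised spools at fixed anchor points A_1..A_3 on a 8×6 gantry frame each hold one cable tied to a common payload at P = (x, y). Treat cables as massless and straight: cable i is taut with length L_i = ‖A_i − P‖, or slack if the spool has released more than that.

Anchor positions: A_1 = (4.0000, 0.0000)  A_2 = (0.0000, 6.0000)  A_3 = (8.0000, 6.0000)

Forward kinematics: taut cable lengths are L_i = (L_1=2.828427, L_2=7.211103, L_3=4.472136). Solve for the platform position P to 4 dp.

expand ‖A_i−P‖²=L_i² and subtract eq 1 (k_i ≔ ‖A_i‖²−L_i²)
k_1 = 16.0000+0.0000−8.0000 = 8.0000
eq1−eq2 → [8.0000  -12.0000]·P = 24.0000
eq1−eq3 → [-8.0000  -12.0000]·P = -72.0000
2×2 solve → P = (6.0000, 2.0000)

(6.0000, 2.0000)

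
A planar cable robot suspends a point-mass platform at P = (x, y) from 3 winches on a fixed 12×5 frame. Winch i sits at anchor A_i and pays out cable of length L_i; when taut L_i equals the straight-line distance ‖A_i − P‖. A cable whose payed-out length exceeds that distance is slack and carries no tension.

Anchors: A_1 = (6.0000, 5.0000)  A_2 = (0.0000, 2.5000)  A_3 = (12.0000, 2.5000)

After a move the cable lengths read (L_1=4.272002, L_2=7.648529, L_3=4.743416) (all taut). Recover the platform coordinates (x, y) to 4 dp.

expand ‖A_i−P‖²=L_i² and subtract eq 1 (q_i ≔ ‖A_i‖²−L_i²)
q_1 = 36.0000+25.0000−18.2500 = 42.7500
eq1−eq2 → [12.0000  5.0000]·P = 95.0000
eq1−eq3 → [-12.0000  5.0000]·P = -85.0000
2×2 solve → P = (7.5000, 1.0000)

(7.5000, 1.0000)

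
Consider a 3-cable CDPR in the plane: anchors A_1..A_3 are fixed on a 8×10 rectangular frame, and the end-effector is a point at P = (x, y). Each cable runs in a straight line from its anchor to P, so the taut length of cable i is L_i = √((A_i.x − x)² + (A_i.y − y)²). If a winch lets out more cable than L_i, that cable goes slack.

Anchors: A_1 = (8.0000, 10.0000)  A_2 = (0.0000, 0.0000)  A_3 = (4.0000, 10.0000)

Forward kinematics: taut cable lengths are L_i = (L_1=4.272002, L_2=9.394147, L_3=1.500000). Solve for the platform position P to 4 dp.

(4.0000, 8.5000)

each cable: (A_i−P)·(A_i−P) = L_i²; let k_i = ‖A_i‖²−L_i²
k_1 = 64.0000+100.0000−18.2500 = 145.7500
row 1: 16.0000x + 20.0000y = 234.0000  (k_2=-88.2500)
row 2: 8.0000x + 0.0000y = 32.0000  (k_3=113.7500)
Cramer on rows 1–2 → x = 4.0000, y = 8.5000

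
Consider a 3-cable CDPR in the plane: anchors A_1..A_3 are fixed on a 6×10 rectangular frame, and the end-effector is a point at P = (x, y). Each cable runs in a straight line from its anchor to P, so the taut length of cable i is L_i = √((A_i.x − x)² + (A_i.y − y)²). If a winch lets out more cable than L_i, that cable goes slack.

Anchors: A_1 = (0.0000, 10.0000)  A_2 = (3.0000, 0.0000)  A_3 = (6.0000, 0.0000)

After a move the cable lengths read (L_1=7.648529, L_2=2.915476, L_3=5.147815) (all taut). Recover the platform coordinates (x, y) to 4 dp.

expand ‖A_i−P‖²=L_i² and subtract eq 1 (q_i ≔ ‖A_i‖²−L_i²)
q_1 = 0.0000+100.0000−58.5000 = 41.5000
eq1−eq2 → [-6.0000  20.0000]·P = 41.0000
eq1−eq3 → [-12.0000  20.0000]·P = 32.0000
2×2 solve → P = (1.5000, 2.5000)

(1.5000, 2.5000)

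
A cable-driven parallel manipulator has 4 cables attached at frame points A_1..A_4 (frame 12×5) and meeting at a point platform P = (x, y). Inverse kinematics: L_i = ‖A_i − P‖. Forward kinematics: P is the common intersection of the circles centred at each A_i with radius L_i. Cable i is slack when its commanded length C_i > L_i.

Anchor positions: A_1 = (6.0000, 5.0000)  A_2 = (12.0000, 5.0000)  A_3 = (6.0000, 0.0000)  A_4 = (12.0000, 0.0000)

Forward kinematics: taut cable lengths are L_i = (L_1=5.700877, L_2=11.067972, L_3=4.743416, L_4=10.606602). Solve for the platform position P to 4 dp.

each cable: (A_i−P)·(A_i−P) = L_i²; let q_i = ‖A_i‖²−L_i²
q_1 = 36.0000+25.0000−32.5000 = 28.5000
row 1: -12.0000x + 0.0000y = -18.0000  (q_2=46.5000)
row 2: 0.0000x + 10.0000y = 15.0000  (q_3=13.5000)
row 3: -12.0000x + 10.0000y = -3.0000  (q_4=31.5000)
Cramer on rows 1–2 → x = 1.5000, y = 1.5000
check cable 4: ‖A_4−P‖² = 112.5000 ≈ L_4² = 112.5000 ✓

(1.5000, 1.5000)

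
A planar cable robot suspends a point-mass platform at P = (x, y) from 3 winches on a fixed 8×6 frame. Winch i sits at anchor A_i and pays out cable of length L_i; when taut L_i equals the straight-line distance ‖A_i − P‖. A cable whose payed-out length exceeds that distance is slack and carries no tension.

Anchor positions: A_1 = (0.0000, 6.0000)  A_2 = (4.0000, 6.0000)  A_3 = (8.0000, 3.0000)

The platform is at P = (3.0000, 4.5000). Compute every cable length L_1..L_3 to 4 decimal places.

cable 1: Δx=-3.0000, Δy=1.5000; L_1 = √(Δx²+Δy²) = 3.3541
cable 2: Δx=1.0000, Δy=1.5000; L_2 = √(Δx²+Δy²) = 1.8028
cable 3: Δx=5.0000, Δy=-1.5000; L_3 = √(Δx²+Δy²) = 5.2202

(3.3541, 1.8028, 5.2202)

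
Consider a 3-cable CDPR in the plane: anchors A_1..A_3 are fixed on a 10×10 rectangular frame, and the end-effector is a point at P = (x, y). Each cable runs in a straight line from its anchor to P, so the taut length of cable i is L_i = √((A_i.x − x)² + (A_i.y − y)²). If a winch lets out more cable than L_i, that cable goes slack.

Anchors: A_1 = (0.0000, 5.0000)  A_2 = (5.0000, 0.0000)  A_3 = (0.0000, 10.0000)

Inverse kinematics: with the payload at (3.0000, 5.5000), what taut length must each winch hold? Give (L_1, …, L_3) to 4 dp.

(3.0414, 5.8523, 5.4083)

cable 1: Δx=-3.0000, Δy=-0.5000; L_1 = √(Δx²+Δy²) = 3.0414
cable 2: Δx=2.0000, Δy=-5.5000; L_2 = √(Δx²+Δy²) = 5.8523
cable 3: Δx=-3.0000, Δy=4.5000; L_3 = √(Δx²+Δy²) = 5.4083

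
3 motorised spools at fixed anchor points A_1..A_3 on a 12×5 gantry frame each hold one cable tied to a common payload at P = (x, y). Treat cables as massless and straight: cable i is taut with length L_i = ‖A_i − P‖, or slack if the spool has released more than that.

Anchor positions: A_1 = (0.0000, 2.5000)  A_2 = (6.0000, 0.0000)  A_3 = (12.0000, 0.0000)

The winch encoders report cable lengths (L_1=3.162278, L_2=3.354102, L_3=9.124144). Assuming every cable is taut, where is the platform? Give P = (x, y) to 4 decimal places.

expand ‖A_i−P‖²=L_i² and subtract eq 1 (k_i ≔ ‖A_i‖²−L_i²)
k_1 = 0.0000+6.2500−10.0000 = -3.7500
eq1−eq2 → [-12.0000  5.0000]·P = -28.5000
eq1−eq3 → [-24.0000  5.0000]·P = -64.5000
2×2 solve → P = (3.0000, 1.5000)

(3.0000, 1.5000)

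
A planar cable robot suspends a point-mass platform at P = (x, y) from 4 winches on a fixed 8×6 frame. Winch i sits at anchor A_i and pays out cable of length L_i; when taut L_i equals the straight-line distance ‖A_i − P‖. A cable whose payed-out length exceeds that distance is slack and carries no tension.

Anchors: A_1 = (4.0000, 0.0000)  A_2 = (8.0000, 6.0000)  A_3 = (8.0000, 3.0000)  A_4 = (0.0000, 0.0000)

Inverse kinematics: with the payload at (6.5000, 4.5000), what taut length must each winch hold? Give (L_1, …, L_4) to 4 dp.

(5.1478, 2.1213, 2.1213, 7.9057)

cable 1: Δx=-2.5000, Δy=-4.5000; L_1 = √(Δx²+Δy²) = 5.1478
cable 2: Δx=1.5000, Δy=1.5000; L_2 = √(Δx²+Δy²) = 2.1213
cable 3: Δx=1.5000, Δy=-1.5000; L_3 = √(Δx²+Δy²) = 2.1213
cable 4: Δx=-6.5000, Δy=-4.5000; L_4 = √(Δx²+Δy²) = 7.9057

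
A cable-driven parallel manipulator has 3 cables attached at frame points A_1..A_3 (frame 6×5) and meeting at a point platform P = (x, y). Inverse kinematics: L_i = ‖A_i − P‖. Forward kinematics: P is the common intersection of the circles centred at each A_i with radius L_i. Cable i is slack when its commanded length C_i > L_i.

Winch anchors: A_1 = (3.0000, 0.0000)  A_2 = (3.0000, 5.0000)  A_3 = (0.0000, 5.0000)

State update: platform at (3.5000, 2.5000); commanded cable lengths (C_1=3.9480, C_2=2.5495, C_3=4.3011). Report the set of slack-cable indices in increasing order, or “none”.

1

cable 1: √((-0.5000)²+(-2.5000)²)=2.5495, C_1=3.9480: slack
cable 2: √((-0.5000)²+(2.5000)²)=2.5495, C_2=2.5495: taut
cable 3: √((-3.5000)²+(2.5000)²)=4.3012, C_3=4.3011: taut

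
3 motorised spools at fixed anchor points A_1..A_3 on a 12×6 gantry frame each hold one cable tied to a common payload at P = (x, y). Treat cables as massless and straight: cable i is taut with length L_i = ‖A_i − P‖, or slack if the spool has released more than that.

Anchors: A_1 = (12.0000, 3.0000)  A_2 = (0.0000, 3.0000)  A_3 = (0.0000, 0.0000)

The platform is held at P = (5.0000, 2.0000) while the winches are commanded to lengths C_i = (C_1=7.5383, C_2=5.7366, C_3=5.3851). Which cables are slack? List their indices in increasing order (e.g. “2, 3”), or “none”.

1, 2

i=1: geometric 7.0711 vs commanded 7.5383 ⇒ slack
i=2: geometric 5.0990 vs commanded 5.7366 ⇒ slack
i=3: geometric 5.3852 vs commanded 5.3851 ⇒ taut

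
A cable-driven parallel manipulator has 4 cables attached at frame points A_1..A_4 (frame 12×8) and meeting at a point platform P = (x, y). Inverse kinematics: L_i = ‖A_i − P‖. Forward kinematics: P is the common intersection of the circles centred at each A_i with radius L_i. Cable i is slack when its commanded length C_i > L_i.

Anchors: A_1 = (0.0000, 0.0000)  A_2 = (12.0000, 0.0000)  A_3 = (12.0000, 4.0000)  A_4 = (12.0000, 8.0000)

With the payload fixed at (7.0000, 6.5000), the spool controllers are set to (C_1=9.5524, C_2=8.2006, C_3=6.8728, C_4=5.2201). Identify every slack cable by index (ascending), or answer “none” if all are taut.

cable 1: L_1 = ‖A_1−P‖ = 9.5525;  C_1 = 9.5524 → taut
cable 2: L_2 = ‖A_2−P‖ = 8.2006;  C_2 = 8.2006 → taut
cable 3: L_3 = ‖A_3−P‖ = 5.5902;  C_3 = 6.8728 → slack
cable 4: L_4 = ‖A_4−P‖ = 5.2202;  C_4 = 5.2201 → taut

3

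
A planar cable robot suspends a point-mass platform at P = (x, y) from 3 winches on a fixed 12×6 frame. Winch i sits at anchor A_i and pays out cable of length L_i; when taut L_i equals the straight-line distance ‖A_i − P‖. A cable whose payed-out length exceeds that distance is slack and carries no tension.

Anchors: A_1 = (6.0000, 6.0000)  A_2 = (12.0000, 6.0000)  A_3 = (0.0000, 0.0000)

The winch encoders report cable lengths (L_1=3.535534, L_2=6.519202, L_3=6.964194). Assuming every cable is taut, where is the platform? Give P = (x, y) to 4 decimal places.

expand ‖A_i−P‖²=L_i² and subtract eq 1 (k_i ≔ ‖A_i‖²−L_i²)
k_1 = 36.0000+36.0000−12.5000 = 59.5000
eq1−eq2 → [-12.0000  0.0000]·P = -78.0000
eq1−eq3 → [12.0000  12.0000]·P = 108.0000
2×2 solve → P = (6.5000, 2.5000)

(6.5000, 2.5000)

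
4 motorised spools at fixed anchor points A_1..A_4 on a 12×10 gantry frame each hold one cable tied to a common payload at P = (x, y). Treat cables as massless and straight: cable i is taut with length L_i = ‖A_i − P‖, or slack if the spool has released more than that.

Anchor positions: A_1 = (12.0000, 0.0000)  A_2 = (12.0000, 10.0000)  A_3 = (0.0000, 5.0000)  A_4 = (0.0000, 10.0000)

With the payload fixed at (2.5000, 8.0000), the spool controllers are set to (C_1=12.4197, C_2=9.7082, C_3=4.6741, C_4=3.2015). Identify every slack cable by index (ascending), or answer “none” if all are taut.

cable 1: √((9.5000)²+(-8.0000)²)=12.4197, C_1=12.4197: taut
cable 2: √((9.5000)²+(2.0000)²)=9.7082, C_2=9.7082: taut
cable 3: √((-2.5000)²+(-3.0000)²)=3.9051, C_3=4.6741: slack
cable 4: √((-2.5000)²+(2.0000)²)=3.2016, C_4=3.2015: taut

3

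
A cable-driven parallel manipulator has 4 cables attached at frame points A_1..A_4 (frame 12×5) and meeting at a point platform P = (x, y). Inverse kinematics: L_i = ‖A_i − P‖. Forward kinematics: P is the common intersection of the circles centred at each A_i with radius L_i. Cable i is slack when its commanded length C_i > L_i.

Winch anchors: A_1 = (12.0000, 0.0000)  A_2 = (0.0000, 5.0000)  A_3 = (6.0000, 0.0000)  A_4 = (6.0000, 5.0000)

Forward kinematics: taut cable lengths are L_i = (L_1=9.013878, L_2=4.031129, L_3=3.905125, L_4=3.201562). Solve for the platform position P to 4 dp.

circle eqns → linear via eq_j − eq_1; set q_j = A_j·A_j − L_j²
q_1 = 144.0000+0.0000−81.2500 = 62.7500
24.0000·x − 10.0000·y = q_1−q_2 = 54.0000
12.0000·x + 0.0000·y = q_1−q_3 = 42.0000
12.0000·x − 10.0000·y = q_1−q_4 = 12.0000
solve first two rows → x=3.5000, y=3.0000
check cable 4: ‖A_4−P‖² = 10.2500 ≈ L_4² = 10.2500 ✓

(3.5000, 3.0000)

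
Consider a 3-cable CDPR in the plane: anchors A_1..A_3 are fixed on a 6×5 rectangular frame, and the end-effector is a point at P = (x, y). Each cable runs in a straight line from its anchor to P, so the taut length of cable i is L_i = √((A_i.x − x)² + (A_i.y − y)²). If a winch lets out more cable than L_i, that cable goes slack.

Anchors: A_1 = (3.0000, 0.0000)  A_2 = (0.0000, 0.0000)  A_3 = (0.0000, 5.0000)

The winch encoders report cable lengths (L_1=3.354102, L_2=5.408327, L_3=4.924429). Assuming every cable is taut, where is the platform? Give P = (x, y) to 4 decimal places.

circle eqns → linear via eq_j − eq_1; set c_j = A_j·A_j − L_j²
c_1 = 9.0000+0.0000−11.2500 = -2.2500
6.0000·x + 0.0000·y = c_1−c_2 = 27.0000
6.0000·x − 10.0000·y = c_1−c_3 = -3.0000
solve first two rows → x=4.5000, y=3.0000

(4.5000, 3.0000)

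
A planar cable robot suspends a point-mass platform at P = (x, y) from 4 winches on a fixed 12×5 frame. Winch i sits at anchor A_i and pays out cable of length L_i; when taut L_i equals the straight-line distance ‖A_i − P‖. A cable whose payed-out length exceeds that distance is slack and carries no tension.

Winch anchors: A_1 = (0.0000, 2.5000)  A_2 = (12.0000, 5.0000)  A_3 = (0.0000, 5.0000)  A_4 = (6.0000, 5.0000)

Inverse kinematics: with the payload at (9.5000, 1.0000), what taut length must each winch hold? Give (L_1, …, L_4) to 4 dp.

cable 1: Δx=-9.5000, Δy=1.5000; L_1 = √(Δx²+Δy²) = 9.6177
cable 2: Δx=2.5000, Δy=4.0000; L_2 = √(Δx²+Δy²) = 4.7170
cable 3: Δx=-9.5000, Δy=4.0000; L_3 = √(Δx²+Δy²) = 10.3078
cable 4: Δx=-3.5000, Δy=4.0000; L_4 = √(Δx²+Δy²) = 5.3151

(9.6177, 4.7170, 10.3078, 5.3151)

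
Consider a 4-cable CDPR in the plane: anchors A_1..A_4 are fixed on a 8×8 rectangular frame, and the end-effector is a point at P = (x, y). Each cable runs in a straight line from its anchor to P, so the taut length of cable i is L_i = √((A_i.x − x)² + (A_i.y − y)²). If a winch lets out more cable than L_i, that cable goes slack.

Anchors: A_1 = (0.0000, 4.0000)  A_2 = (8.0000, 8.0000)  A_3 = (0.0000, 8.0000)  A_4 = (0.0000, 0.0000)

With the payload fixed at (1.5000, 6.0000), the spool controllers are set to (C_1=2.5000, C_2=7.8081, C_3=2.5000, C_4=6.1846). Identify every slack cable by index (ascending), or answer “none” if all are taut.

cable 1: L_1 = ‖A_1−P‖ = 2.5000;  C_1 = 2.5000 → taut
cable 2: L_2 = ‖A_2−P‖ = 6.8007;  C_2 = 7.8081 → slack
cable 3: L_3 = ‖A_3−P‖ = 2.5000;  C_3 = 2.5000 → taut
cable 4: L_4 = ‖A_4−P‖ = 6.1847;  C_4 = 6.1846 → taut

2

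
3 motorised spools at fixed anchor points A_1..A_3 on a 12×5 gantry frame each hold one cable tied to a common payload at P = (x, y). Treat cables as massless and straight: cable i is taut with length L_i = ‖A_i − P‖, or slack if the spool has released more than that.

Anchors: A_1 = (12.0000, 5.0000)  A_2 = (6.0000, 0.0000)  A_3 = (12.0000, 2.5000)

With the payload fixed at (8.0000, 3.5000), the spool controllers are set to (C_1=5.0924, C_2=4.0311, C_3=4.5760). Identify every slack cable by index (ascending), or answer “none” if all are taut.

1, 3

cable 1: L_1 = ‖A_1−P‖ = 4.2720;  C_1 = 5.0924 → slack
cable 2: L_2 = ‖A_2−P‖ = 4.0311;  C_2 = 4.0311 → taut
cable 3: L_3 = ‖A_3−P‖ = 4.1231;  C_3 = 4.5760 → slack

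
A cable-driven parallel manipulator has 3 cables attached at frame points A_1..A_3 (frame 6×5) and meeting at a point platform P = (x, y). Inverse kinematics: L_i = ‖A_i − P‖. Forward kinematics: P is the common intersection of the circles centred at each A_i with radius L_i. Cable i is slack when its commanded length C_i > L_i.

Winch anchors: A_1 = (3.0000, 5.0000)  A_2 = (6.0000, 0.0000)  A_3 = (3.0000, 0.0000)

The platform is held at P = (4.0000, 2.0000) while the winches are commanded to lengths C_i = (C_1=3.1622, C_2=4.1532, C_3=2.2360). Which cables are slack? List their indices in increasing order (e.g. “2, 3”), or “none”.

2

i=1: geometric 3.1623 vs commanded 3.1622 ⇒ taut
i=2: geometric 2.8284 vs commanded 4.1532 ⇒ slack
i=3: geometric 2.2361 vs commanded 2.2360 ⇒ taut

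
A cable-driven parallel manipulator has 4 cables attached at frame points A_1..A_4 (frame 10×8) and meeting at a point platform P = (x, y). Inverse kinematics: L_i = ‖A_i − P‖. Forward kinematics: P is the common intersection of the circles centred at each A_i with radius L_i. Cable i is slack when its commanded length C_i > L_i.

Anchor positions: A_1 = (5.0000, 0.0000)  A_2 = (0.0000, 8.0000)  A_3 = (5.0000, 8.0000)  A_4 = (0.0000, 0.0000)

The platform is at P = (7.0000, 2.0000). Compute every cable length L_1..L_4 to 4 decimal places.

(2.8284, 9.2195, 6.3246, 7.2801)

L_1: Δ = A_1−P = (-2.0000, -2.0000) → ‖Δ‖ = √8.0000 = 2.8284
L_2: Δ = A_2−P = (-7.0000, 6.0000) → ‖Δ‖ = √85.0000 = 9.2195
L_3: Δ = A_3−P = (-2.0000, 6.0000) → ‖Δ‖ = √40.0000 = 6.3246
L_4: Δ = A_4−P = (-7.0000, -2.0000) → ‖Δ‖ = √53.0000 = 7.2801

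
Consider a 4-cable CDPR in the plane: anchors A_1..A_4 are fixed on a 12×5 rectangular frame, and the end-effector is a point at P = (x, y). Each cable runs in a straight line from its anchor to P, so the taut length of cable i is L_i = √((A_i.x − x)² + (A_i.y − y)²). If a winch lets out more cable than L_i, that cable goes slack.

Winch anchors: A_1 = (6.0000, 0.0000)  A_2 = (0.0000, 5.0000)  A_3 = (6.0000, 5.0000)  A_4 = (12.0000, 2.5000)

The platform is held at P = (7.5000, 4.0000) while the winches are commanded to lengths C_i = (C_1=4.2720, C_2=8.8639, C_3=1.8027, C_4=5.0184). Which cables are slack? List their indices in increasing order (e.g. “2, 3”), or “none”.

i=1: geometric 4.2720 vs commanded 4.2720 ⇒ taut
i=2: geometric 7.5664 vs commanded 8.8639 ⇒ slack
i=3: geometric 1.8028 vs commanded 1.8027 ⇒ taut
i=4: geometric 4.7434 vs commanded 5.0184 ⇒ slack

2, 4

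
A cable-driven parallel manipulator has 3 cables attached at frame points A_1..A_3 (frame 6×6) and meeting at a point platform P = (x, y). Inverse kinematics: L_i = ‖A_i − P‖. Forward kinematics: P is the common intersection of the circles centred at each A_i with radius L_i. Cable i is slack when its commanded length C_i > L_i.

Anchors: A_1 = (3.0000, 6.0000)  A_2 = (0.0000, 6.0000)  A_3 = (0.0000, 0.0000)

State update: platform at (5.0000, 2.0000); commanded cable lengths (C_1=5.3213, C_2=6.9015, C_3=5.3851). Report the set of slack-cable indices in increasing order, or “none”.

1, 2

cable 1: L_1 = ‖A_1−P‖ = 4.4721;  C_1 = 5.3213 → slack
cable 2: L_2 = ‖A_2−P‖ = 6.4031;  C_2 = 6.9015 → slack
cable 3: L_3 = ‖A_3−P‖ = 5.3852;  C_3 = 5.3851 → taut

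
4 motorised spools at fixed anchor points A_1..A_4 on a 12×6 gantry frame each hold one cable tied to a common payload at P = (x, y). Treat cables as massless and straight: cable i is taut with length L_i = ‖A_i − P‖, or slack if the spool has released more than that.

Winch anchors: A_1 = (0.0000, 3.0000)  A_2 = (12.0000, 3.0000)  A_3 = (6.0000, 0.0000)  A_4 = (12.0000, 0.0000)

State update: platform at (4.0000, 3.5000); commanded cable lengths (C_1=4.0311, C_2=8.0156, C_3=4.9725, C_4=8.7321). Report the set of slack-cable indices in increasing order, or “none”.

3

i=1: geometric 4.0311 vs commanded 4.0311 ⇒ taut
i=2: geometric 8.0156 vs commanded 8.0156 ⇒ taut
i=3: geometric 4.0311 vs commanded 4.9725 ⇒ slack
i=4: geometric 8.7321 vs commanded 8.7321 ⇒ taut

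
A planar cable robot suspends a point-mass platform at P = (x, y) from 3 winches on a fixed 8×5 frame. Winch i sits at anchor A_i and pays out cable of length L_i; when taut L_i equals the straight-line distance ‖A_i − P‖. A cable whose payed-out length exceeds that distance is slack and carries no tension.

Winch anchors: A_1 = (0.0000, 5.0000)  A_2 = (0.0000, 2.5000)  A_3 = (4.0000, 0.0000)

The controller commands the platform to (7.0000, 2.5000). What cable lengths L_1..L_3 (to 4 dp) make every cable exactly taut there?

L_1: Δ = A_1−P = (-7.0000, 2.5000) → ‖Δ‖ = √55.2500 = 7.4330
L_2: Δ = A_2−P = (-7.0000, 0.0000) → ‖Δ‖ = √49.0000 = 7.0000
L_3: Δ = A_3−P = (-3.0000, -2.5000) → ‖Δ‖ = √15.2500 = 3.9051

(7.4330, 7.0000, 3.9051)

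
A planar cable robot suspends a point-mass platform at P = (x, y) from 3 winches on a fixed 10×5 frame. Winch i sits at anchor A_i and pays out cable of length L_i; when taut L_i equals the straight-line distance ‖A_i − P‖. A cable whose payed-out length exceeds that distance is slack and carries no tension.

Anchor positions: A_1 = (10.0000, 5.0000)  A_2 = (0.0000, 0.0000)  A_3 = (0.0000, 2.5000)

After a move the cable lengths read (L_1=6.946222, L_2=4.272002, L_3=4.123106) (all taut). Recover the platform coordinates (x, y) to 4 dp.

circle eqns → linear via eq_j − eq_1; set q_j = A_j·A_j − L_j²
q_1 = 100.0000+25.0000−48.2500 = 76.7500
20.0000·x + 10.0000·y = q_1−q_2 = 95.0000
20.0000·x + 5.0000·y = q_1−q_3 = 87.5000
solve first two rows → x=4.0000, y=1.5000

(4.0000, 1.5000)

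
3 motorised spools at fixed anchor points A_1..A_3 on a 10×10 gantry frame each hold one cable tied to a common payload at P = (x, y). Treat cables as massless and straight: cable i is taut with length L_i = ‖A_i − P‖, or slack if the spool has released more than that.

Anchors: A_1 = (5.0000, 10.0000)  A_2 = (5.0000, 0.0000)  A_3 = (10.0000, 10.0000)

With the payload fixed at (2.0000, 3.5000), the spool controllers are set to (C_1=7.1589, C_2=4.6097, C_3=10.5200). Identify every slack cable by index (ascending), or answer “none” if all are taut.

3

cable 1: L_1 = ‖A_1−P‖ = 7.1589;  C_1 = 7.1589 → taut
cable 2: L_2 = ‖A_2−P‖ = 4.6098;  C_2 = 4.6097 → taut
cable 3: L_3 = ‖A_3−P‖ = 10.3078;  C_3 = 10.5200 → slack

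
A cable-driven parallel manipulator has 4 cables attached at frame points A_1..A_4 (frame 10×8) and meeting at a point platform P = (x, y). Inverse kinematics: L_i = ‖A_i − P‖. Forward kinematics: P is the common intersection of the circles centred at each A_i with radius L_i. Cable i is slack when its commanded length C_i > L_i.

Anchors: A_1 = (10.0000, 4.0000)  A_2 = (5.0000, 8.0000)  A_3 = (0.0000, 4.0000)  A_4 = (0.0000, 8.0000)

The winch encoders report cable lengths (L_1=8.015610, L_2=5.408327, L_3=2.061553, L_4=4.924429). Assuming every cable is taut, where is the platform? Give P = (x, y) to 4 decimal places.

expand ‖A_i−P‖²=L_i² and subtract eq 1 (c_i ≔ ‖A_i‖²−L_i²)
c_1 = 100.0000+16.0000−64.2500 = 51.7500
eq1−eq2 → [10.0000  -8.0000]·P = -8.0000
eq1−eq3 → [20.0000  0.0000]·P = 40.0000
eq1−eq4 → [20.0000  -8.0000]·P = 12.0000
2×2 solve → P = (2.0000, 3.5000)
check cable 4: ‖A_4−P‖² = 24.2500 ≈ L_4² = 24.2500 ✓

(2.0000, 3.5000)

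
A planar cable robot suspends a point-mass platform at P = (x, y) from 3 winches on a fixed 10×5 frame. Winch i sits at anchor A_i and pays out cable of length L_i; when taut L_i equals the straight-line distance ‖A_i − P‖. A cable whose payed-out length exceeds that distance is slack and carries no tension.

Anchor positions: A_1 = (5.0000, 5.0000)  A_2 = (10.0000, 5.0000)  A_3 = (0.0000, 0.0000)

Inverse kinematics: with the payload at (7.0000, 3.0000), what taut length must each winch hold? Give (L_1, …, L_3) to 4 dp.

L_1 = √((5.0000−7.0000)² + (5.0000−3.0000)²) = 2.8284
L_2 = √((10.0000−7.0000)² + (5.0000−3.0000)²) = 3.6056
L_3 = √((0.0000−7.0000)² + (0.0000−3.0000)²) = 7.6158

(2.8284, 3.6056, 7.6158)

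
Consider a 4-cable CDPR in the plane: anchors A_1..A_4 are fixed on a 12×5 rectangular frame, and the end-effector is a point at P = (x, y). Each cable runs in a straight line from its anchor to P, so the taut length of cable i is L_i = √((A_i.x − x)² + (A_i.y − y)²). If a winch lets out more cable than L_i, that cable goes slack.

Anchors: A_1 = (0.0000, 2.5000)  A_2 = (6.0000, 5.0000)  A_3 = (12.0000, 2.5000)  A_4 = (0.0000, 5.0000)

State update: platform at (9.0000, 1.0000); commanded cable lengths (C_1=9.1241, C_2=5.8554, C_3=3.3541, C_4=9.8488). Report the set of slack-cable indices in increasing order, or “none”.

2

cable 1: L_1 = ‖A_1−P‖ = 9.1241;  C_1 = 9.1241 → taut
cable 2: L_2 = ‖A_2−P‖ = 5.0000;  C_2 = 5.8554 → slack
cable 3: L_3 = ‖A_3−P‖ = 3.3541;  C_3 = 3.3541 → taut
cable 4: L_4 = ‖A_4−P‖ = 9.8489;  C_4 = 9.8488 → taut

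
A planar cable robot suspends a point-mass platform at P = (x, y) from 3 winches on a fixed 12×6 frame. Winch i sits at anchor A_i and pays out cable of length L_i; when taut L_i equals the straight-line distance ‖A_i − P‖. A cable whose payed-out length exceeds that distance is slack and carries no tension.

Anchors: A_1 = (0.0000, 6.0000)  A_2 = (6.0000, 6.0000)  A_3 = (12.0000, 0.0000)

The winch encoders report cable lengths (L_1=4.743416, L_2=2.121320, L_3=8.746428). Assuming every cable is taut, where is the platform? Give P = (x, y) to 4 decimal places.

(4.5000, 4.5000)

expand ‖A_i−P‖²=L_i² and subtract eq 1 (k_i ≔ ‖A_i‖²−L_i²)
k_1 = 0.0000+36.0000−22.5000 = 13.5000
eq1−eq2 → [-12.0000  0.0000]·P = -54.0000
eq1−eq3 → [-24.0000  12.0000]·P = -54.0000
2×2 solve → P = (4.5000, 4.5000)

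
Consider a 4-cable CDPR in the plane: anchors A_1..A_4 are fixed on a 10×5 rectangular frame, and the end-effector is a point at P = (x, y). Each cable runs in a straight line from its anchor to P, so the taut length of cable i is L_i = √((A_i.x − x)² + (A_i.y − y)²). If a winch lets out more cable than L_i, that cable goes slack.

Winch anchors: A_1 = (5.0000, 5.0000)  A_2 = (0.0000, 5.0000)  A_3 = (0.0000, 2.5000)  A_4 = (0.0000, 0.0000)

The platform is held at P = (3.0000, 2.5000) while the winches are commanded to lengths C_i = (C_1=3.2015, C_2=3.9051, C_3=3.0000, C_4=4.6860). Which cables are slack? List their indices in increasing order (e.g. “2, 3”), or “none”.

4

i=1: geometric 3.2016 vs commanded 3.2015 ⇒ taut
i=2: geometric 3.9051 vs commanded 3.9051 ⇒ taut
i=3: geometric 3.0000 vs commanded 3.0000 ⇒ taut
i=4: geometric 3.9051 vs commanded 4.6860 ⇒ slack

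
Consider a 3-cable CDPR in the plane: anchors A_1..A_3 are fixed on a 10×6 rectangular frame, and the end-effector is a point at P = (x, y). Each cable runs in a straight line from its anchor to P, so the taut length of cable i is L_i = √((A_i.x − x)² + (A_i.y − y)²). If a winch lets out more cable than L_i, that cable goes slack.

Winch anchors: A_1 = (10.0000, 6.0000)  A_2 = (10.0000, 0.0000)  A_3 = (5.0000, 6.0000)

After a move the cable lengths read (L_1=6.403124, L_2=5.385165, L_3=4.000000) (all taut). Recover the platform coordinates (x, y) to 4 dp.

(5.0000, 2.0000)

expand ‖A_i−P‖²=L_i² and subtract eq 1 (c_i ≔ ‖A_i‖²−L_i²)
c_1 = 100.0000+36.0000−41.0000 = 95.0000
eq1−eq2 → [0.0000  12.0000]·P = 24.0000
eq1−eq3 → [10.0000  0.0000]·P = 50.0000
2×2 solve → P = (5.0000, 2.0000)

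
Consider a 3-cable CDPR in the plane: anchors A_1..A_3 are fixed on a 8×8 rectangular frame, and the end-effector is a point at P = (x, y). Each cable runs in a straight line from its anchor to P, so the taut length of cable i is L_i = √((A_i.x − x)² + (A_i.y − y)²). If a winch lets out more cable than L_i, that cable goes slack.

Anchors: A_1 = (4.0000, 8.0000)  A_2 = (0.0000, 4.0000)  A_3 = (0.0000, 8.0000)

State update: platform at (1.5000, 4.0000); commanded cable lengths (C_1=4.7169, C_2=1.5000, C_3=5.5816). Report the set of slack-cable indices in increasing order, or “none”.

3

i=1: geometric 4.7170 vs commanded 4.7169 ⇒ taut
i=2: geometric 1.5000 vs commanded 1.5000 ⇒ taut
i=3: geometric 4.2720 vs commanded 5.5816 ⇒ slack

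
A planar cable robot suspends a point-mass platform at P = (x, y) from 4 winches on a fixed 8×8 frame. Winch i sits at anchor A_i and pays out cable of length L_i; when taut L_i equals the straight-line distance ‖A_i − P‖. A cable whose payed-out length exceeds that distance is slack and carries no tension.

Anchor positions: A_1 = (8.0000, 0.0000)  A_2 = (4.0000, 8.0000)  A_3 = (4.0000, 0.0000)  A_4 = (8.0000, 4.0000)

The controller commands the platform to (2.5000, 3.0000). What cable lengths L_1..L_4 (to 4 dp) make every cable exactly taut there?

(6.2650, 5.2202, 3.3541, 5.5902)

cable 1: Δx=5.5000, Δy=-3.0000; L_1 = √(Δx²+Δy²) = 6.2650
cable 2: Δx=1.5000, Δy=5.0000; L_2 = √(Δx²+Δy²) = 5.2202
cable 3: Δx=1.5000, Δy=-3.0000; L_3 = √(Δx²+Δy²) = 3.3541
cable 4: Δx=5.5000, Δy=1.0000; L_4 = √(Δx²+Δy²) = 5.5902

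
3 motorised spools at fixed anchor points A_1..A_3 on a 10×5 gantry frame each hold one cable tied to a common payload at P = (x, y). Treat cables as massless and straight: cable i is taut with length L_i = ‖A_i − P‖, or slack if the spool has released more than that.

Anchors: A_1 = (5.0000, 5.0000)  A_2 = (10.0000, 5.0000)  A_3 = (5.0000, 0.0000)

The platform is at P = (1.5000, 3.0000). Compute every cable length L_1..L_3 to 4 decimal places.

cable 1: Δx=3.5000, Δy=2.0000; L_1 = √(Δx²+Δy²) = 4.0311
cable 2: Δx=8.5000, Δy=2.0000; L_2 = √(Δx²+Δy²) = 8.7321
cable 3: Δx=3.5000, Δy=-3.0000; L_3 = √(Δx²+Δy²) = 4.6098

(4.0311, 8.7321, 4.6098)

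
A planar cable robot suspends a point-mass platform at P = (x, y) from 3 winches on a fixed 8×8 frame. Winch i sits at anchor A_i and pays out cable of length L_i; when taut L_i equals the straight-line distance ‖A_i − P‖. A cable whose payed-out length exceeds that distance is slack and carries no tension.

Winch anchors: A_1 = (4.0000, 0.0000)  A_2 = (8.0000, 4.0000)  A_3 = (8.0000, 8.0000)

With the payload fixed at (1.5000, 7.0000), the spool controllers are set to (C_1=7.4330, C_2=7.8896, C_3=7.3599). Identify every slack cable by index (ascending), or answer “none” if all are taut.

cable 1: √((2.5000)²+(-7.0000)²)=7.4330, C_1=7.4330: taut
cable 2: √((6.5000)²+(-3.0000)²)=7.1589, C_2=7.8896: slack
cable 3: √((6.5000)²+(1.0000)²)=6.5765, C_3=7.3599: slack

2, 3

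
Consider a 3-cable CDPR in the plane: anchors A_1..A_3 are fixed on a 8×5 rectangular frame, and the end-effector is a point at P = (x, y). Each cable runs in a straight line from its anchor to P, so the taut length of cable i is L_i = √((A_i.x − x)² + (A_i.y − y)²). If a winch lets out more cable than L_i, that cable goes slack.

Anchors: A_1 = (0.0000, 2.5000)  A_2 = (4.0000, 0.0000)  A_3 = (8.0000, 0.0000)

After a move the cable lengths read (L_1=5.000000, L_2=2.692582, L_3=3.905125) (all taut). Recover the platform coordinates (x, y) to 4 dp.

(5.0000, 2.5000)

circle eqns → linear via eq_j − eq_1; set q_j = A_j·A_j − L_j²
q_1 = 0.0000+6.2500−25.0000 = -18.7500
-8.0000·x + 5.0000·y = q_1−q_2 = -27.5000
-16.0000·x + 5.0000·y = q_1−q_3 = -67.5000
solve first two rows → x=5.0000, y=2.5000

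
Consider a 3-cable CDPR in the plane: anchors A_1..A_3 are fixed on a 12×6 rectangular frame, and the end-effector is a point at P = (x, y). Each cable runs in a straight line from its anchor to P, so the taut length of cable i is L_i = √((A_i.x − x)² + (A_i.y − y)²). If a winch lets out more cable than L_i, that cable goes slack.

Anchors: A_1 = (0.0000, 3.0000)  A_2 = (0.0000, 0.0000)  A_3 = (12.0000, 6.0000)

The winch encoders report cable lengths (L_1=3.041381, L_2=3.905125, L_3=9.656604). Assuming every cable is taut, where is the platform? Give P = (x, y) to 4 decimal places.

(3.0000, 2.5000)

circle eqns → linear via eq_j − eq_1; set c_j = A_j·A_j − L_j²
c_1 = 0.0000+9.0000−9.2500 = -0.2500
0.0000·x + 6.0000·y = c_1−c_2 = 15.0000
-24.0000·x − 6.0000·y = c_1−c_3 = -87.0000
solve first two rows → x=3.0000, y=2.5000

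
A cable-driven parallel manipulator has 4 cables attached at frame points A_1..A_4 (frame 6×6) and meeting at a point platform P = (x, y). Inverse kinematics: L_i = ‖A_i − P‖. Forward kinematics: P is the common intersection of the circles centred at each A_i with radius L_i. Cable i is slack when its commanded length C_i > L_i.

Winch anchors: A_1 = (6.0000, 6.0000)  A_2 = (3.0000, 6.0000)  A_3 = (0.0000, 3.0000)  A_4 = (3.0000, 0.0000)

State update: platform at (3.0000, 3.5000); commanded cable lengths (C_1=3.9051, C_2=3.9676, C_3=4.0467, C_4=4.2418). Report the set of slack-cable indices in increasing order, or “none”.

i=1: geometric 3.9051 vs commanded 3.9051 ⇒ taut
i=2: geometric 2.5000 vs commanded 3.9676 ⇒ slack
i=3: geometric 3.0414 vs commanded 4.0467 ⇒ slack
i=4: geometric 3.5000 vs commanded 4.2418 ⇒ slack

2, 3, 4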